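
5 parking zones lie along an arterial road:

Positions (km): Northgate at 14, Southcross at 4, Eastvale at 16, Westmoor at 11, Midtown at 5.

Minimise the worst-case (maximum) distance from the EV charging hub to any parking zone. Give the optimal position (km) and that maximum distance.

The 1-center on a line is the midpoint of the two extreme points: leftmost at 4, rightmost at 16.
Optimal location = (4 + 16)/2 = 10; maximum distance = (16 − 4)/2 = 6.

location 10, max distance 6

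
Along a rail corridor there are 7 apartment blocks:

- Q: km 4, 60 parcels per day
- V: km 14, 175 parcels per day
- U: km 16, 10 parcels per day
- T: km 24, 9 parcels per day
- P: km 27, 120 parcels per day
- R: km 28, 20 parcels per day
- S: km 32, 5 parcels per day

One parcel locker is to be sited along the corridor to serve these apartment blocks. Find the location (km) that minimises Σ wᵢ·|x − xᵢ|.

x = 14

For a sum of weighted absolute distances on a line, the optimum is the weighted median (not the mean). Total weight W = 399; half-weight = 199.5.
Sort by position and accumulate weight:
  km 4 (Q, w=60) → cum 60
  km 14 (V, w=175) → cum 235  ≥ 199.5 → median here
  km 16 (U, w=10) → cum 245
  km 24 (T, w=9) → cum 254
  km 27 (P, w=120) → cum 374
  km 28 (R, w=20) → cum 394
  km 32 (S, w=5) → cum 399
Optimal location: km 14.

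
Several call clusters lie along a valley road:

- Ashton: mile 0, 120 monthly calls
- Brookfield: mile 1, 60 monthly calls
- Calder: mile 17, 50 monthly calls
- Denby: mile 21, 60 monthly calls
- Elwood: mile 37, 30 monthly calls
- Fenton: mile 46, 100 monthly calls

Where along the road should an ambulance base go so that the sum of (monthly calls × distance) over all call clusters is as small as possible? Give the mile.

For a sum of weighted absolute distances on a line, the optimum is the weighted median (not the mean). Total weight W = 420; half-weight = 210.
Sort by position and accumulate weight:
  mile 0 (Ashton, w=120) → cum 120
  mile 1 (Brookfield, w=60) → cum 180
  mile 17 (Calder, w=50) → cum 230  ≥ 210 → median here
  mile 21 (Denby, w=60) → cum 290
  mile 37 (Elwood, w=30) → cum 320
  mile 46 (Fenton, w=100) → cum 420
Optimal location: mile 17.

x = 17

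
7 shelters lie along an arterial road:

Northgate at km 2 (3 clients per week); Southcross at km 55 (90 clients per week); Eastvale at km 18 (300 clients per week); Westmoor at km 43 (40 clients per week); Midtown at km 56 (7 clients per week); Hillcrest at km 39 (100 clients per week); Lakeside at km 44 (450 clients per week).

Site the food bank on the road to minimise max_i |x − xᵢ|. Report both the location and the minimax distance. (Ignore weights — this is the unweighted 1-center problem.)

location 29, max distance 27

The 1-center on a line is the midpoint of the two extreme points: leftmost at 2, rightmost at 56.
Optimal location = (2 + 56)/2 = 29; maximum distance = (56 − 2)/2 = 27.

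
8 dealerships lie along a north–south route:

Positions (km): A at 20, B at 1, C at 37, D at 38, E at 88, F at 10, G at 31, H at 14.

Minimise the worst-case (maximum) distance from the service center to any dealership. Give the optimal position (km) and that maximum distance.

location 44.5, max distance 43.5

The 1-center on a line is the midpoint of the two extreme points: leftmost at 1, rightmost at 88.
Optimal location = (1 + 88)/2 = 44.5; maximum distance = (88 − 1)/2 = 43.5.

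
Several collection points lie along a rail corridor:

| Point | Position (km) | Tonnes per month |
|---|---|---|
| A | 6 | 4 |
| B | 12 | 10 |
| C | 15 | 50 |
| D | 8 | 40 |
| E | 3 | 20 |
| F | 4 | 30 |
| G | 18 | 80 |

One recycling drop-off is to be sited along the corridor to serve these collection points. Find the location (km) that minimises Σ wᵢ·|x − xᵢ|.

For a sum of weighted absolute distances on a line, the optimum is the weighted median (not the mean). Total weight W = 234; half-weight = 117.
Sort by position and accumulate weight:
  km 3 (E, w=20) → cum 20
  km 4 (F, w=30) → cum 50
  km 6 (A, w=4) → cum 54
  km 8 (D, w=40) → cum 94
  km 12 (B, w=10) → cum 104
  km 15 (C, w=50) → cum 154  ≥ 117 → median here
  km 18 (G, w=80) → cum 234
Optimal location: km 15.

x = 15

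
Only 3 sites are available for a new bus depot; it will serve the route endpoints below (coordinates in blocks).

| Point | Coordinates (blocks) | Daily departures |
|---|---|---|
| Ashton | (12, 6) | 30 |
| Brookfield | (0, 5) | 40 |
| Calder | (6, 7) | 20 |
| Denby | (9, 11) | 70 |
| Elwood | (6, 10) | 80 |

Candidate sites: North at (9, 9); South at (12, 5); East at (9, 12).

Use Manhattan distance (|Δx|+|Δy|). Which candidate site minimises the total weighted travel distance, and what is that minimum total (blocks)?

Total weighted distance at each candidate:
  North (9, 9): total = 1260
  South (12, 5): total = 2180
  East (9, 12): total = 1540
Minimum is at North with total 1260 blocks.

North, total 1260 blocks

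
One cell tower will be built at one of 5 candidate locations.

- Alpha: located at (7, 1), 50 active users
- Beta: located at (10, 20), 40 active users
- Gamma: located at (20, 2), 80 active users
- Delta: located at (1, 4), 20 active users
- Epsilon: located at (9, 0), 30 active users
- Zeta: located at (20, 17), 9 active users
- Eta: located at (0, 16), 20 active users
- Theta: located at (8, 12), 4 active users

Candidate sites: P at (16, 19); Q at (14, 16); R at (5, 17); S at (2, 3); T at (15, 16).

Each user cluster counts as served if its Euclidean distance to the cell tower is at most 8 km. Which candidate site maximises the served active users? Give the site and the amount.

Coverage radius r = 8 km; a point is covered iff (Δx)²+(Δy)² ≤ 8² = 64.
  P (16, 19): covers {Beta, Zeta} → 49
  Q (14, 16): covers {Beta, Zeta, Theta} → 53
  R (5, 17): covers {Beta, Eta, Theta} → 64
  S (2, 3): covers {Alpha, Delta, Epsilon} → 100
  T (15, 16): covers {Beta, Zeta} → 49
Maximum coverage at S: 100 active users.

S, covering 100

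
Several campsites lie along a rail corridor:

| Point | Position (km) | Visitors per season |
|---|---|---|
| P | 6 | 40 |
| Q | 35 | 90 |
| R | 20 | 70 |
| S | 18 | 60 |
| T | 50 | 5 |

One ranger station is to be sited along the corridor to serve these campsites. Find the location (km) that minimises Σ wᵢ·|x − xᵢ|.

x = 20

For a sum of weighted absolute distances on a line, the optimum is the weighted median (not the mean). Total weight W = 265; half-weight = 132.5.
Sort by position and accumulate weight:
  km 6 (P, w=40) → cum 40
  km 18 (S, w=60) → cum 100
  km 20 (R, w=70) → cum 170  ≥ 132.5 → median here
  km 35 (Q, w=90) → cum 260
  km 50 (T, w=5) → cum 265
Optimal location: km 20.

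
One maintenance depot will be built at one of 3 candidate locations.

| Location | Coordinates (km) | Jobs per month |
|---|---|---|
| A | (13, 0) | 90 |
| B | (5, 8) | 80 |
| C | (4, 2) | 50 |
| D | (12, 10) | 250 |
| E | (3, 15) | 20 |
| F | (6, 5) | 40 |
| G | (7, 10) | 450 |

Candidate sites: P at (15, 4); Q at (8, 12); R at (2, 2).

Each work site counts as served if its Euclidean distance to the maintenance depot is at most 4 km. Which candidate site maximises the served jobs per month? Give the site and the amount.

Coverage radius r = 4 km; a point is covered iff (Δx)²+(Δy)² ≤ 4² = 16.
  P (15, 4): covers {none} → 0
  Q (8, 12): covers {G} → 450
  R (2, 2): covers {C} → 50
Maximum coverage at Q: 450 jobs per month.

Q, covering 450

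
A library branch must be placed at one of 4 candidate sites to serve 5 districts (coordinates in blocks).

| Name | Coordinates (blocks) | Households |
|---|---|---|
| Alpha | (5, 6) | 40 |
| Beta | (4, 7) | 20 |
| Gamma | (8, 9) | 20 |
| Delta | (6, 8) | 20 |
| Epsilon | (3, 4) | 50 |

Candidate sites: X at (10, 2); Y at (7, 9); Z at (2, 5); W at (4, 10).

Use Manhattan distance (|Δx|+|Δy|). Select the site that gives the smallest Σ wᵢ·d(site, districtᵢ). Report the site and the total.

Z, total 680 blocks

Total weighted distance at each candidate:
  X (10, 2): total = 1410
  Y (7, 9): total = 810
  Z (2, 5): total = 680
  W (4, 10): total = 790
Minimum is at Z with total 680 blocks.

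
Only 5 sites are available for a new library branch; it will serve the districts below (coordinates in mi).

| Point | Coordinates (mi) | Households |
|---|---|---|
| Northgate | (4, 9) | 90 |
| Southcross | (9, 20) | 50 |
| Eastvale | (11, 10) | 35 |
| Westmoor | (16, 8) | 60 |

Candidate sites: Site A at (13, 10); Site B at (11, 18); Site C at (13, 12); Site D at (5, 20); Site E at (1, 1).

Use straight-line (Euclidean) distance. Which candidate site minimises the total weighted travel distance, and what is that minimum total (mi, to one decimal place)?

Site A, total 1639.8 mi

Total weighted distance at each candidate:
  Site A (13, 10): total = 1639.8
  Site B (11, 18): total = 2118.4
  Site C (13, 12): total = 1700.0
  Site D (5, 20): total = 2579.0
  Site E (1, 1): total = 3263.8
Minimum is at Site A with total 1639.8 mi.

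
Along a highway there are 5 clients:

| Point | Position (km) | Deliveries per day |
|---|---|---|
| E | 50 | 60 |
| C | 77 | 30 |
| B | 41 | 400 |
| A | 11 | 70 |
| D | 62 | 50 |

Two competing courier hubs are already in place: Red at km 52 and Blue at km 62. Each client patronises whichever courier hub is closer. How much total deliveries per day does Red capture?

530

The indifferent point is the midpoint (52+62)/2 = 57; clients left of it (closer to Red at 52) go to Red, those right go to Blue.
  A at 11 (w=70) → Red
  B at 41 (w=400) → Red
  E at 50 (w=60) → Red
  D at 62 (w=50) → Blue
  C at 77 (w=30) → Blue
Red captures 530; Blue captures 80.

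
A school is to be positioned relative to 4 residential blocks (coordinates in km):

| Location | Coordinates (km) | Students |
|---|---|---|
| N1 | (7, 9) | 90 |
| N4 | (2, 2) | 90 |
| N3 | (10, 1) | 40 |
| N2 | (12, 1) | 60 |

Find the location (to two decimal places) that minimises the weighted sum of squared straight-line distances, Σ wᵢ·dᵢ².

(6.89, 3.89)

The minimiser of Σwᵢ‖p−pᵢ‖² is the weighted centroid p* = (Σwᵢpᵢ)/(Σwᵢ).
Σwᵢ = 280.
Σwᵢxᵢ = 90·7 + 90·2 + 40·10 + 60·12 = 1930.
Σwᵢyᵢ = 90·9 + 90·2 + 40·1 + 60·1 = 1090.
x* = 1930/280 = 6.89, y* = 1090/280 = 3.89.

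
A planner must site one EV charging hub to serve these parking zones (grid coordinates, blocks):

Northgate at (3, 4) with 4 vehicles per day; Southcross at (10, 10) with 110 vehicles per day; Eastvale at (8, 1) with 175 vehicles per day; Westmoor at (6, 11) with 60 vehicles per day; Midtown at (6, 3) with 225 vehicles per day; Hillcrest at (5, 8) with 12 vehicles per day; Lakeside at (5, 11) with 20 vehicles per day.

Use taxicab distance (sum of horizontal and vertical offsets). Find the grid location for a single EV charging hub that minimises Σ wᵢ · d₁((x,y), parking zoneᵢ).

Manhattan distance separates: Σwᵢ(|x−xᵢ|+|y−yᵢ|) = Σwᵢ|x−xᵢ| + Σwᵢ|y−yᵢ|, so x and y are optimised independently as 1-D weighted medians.
Total weight W = 606; half = 303.
x-coordinate, sorted with cumulative weight:
  x=3 (Northgate, w=4) cum 4
  x=5 (Hillcrest, w=12) cum 16
  x=5 (Lakeside, w=20) cum 36
  x=6 (Westmoor, w=60) cum 96
  x=6 (Midtown, w=225) cum 321  ← median
  x=8 (Eastvale, w=175) cum 496
  x=10 (Southcross, w=110) cum 606
⇒ x* = 6
y-coordinate, sorted with cumulative weight:
  y=1 (Eastvale, w=175) cum 175
  y=3 (Midtown, w=225) cum 400  ← median
  y=4 (Northgate, w=4) cum 404
  y=8 (Hillcrest, w=12) cum 416
  y=10 (Southcross, w=110) cum 526
  y=11 (Westmoor, w=60) cum 586
  y=11 (Lakeside, w=20) cum 606
⇒ y* = 3

(6, 3)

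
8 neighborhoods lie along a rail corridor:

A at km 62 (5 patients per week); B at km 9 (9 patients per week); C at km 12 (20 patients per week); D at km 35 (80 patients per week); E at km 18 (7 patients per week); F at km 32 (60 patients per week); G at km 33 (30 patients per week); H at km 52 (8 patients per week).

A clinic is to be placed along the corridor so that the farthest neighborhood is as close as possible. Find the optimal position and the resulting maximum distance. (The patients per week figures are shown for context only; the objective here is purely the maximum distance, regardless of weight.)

location 35.5, max distance 26.5

The 1-center on a line is the midpoint of the two extreme points: leftmost at 9, rightmost at 62.
Optimal location = (9 + 62)/2 = 35.5; maximum distance = (62 − 9)/2 = 26.5.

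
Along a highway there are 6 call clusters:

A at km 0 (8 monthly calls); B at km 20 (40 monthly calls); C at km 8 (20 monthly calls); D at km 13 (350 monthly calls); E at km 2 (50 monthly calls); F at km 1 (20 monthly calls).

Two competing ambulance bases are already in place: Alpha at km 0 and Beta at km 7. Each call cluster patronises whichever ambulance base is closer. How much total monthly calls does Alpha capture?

78

The indifferent point is the midpoint (0+7)/2 = 3.5; call clusters left of it (closer to Alpha at 0) go to Alpha, those right go to Beta.
  A at 0 (w=8) → Alpha
  F at 1 (w=20) → Alpha
  E at 2 (w=50) → Alpha
  C at 8 (w=20) → Beta
  D at 13 (w=350) → Beta
  B at 20 (w=40) → Beta
Alpha captures 78; Beta captures 410.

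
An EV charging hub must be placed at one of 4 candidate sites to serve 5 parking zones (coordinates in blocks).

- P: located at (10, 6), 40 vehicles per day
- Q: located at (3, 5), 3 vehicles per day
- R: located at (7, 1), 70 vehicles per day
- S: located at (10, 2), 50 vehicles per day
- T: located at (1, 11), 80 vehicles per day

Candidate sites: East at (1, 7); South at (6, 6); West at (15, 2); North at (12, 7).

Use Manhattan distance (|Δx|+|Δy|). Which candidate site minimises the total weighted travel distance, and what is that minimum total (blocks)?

Total weighted distance at each candidate:
  East (1, 7): total = 2272
  South (6, 6): total = 1792
  West (15, 2): total = 3125
  North (12, 7): total = 2473
Minimum is at South with total 1792 blocks.

South, total 1792 blocks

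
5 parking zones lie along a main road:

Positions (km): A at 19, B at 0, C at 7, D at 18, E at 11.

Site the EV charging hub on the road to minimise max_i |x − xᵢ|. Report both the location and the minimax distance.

location 9.5, max distance 9.5

The 1-center on a line is the midpoint of the two extreme points: leftmost at 0, rightmost at 19.
Optimal location = (0 + 19)/2 = 9.5; maximum distance = (19 − 0)/2 = 9.5.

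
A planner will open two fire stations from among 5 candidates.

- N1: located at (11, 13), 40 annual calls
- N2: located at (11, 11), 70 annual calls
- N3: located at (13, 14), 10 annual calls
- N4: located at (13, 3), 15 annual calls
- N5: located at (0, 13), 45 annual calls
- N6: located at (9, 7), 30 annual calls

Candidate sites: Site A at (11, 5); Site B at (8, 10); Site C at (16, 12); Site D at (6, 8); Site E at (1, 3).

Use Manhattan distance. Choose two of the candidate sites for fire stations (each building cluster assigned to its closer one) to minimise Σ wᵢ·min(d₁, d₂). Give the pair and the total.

{Site A, Site B}, total 1285

Evaluate every pair (each demand assigned to the nearer of the two):
  {Site A, Site B}: total = 1285
  {Site B, Site C}: total = 1365
  {Site B, Site D}: total = 1405
  {Site B, Site E}: total = 1405
  {Site C, Site D}: total = 1505
  {Site A, Site D}: total = 1525
  {Site A, Site E}: total = 1525
  {Site A, Site C}: total = 1655
  {Site C, Site E}: total = 1745
  {Site D, Site E}: total = 1885
Best pair: {Site A, Site B} with total 1285.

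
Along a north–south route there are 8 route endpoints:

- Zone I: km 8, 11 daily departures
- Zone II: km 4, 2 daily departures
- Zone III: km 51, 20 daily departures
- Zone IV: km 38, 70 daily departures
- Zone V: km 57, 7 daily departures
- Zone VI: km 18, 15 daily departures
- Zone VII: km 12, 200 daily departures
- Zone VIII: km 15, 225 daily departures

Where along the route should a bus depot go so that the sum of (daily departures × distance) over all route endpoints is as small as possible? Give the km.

x = 15

For a sum of weighted absolute distances on a line, the optimum is the weighted median (not the mean). Total weight W = 550; half-weight = 275.
Sort by position and accumulate weight:
  km 4 (Zone II, w=2) → cum 2
  km 8 (Zone I, w=11) → cum 13
  km 12 (Zone VII, w=200) → cum 213
  km 15 (Zone VIII, w=225) → cum 438  ≥ 275 → median here
  km 18 (Zone VI, w=15) → cum 453
  km 38 (Zone IV, w=70) → cum 523
  km 51 (Zone III, w=20) → cum 543
  km 57 (Zone V, w=7) → cum 550
Optimal location: km 15.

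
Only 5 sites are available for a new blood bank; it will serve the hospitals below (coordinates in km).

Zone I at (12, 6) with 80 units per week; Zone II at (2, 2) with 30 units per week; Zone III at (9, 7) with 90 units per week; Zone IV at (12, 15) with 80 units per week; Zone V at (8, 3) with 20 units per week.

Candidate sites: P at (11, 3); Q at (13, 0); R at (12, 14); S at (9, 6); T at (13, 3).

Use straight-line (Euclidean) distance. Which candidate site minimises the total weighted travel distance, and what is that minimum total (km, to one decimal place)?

S, total 1394.1 km

Total weighted distance at each candidate:
  P (11, 3): total = 1950.5
  Q (13, 0): total = 2866.9
  R (12, 14): total = 2108.1
  S (9, 6): total = 1394.1
  T (13, 3): total = 2156.8
Minimum is at S with total 1394.1 km.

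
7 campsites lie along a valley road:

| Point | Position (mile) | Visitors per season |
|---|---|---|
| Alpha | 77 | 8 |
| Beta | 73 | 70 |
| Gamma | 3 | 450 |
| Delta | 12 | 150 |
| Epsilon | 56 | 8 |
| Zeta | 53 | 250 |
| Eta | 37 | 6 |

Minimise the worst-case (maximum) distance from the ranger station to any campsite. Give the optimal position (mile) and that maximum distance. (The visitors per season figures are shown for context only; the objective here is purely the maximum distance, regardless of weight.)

The 1-center on a line is the midpoint of the two extreme points: leftmost at 3, rightmost at 77.
Optimal location = (3 + 77)/2 = 40; maximum distance = (77 − 3)/2 = 37.

location 40, max distance 37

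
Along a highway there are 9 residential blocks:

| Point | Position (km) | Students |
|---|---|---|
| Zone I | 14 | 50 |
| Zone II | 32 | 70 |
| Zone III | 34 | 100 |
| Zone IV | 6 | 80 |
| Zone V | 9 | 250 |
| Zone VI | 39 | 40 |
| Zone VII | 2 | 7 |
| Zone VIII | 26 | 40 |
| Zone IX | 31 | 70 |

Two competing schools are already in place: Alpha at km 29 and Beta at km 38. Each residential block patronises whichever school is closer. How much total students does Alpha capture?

The indifferent point is the midpoint (29+38)/2 = 33.5; residential blocks left of it (closer to Alpha at 29) go to Alpha, those right go to Beta.
  Zone VII at 2 (w=7) → Alpha
  Zone IV at 6 (w=80) → Alpha
  Zone V at 9 (w=250) → Alpha
  Zone I at 14 (w=50) → Alpha
  Zone VIII at 26 (w=40) → Alpha
  Zone IX at 31 (w=70) → Alpha
  Zone II at 32 (w=70) → Alpha
  Zone III at 34 (w=100) → Beta
  Zone VI at 39 (w=40) → Beta
Alpha captures 567; Beta captures 140.

567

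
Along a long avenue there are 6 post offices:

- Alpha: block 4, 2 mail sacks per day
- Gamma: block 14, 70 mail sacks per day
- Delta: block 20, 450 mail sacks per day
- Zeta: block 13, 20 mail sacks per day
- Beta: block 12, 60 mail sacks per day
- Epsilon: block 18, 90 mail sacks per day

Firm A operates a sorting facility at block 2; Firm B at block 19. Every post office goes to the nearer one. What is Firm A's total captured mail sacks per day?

2

The indifferent point is the midpoint (2+19)/2 = 10.5; post offices left of it (closer to Firm A at 2) go to Firm A, those right go to Firm B.
  Alpha at 4 (w=2) → Firm A
  Beta at 12 (w=60) → Firm B
  Zeta at 13 (w=20) → Firm B
  Gamma at 14 (w=70) → Firm B
  Epsilon at 18 (w=90) → Firm B
  Delta at 20 (w=450) → Firm B
Firm A captures 2; Firm B captures 690.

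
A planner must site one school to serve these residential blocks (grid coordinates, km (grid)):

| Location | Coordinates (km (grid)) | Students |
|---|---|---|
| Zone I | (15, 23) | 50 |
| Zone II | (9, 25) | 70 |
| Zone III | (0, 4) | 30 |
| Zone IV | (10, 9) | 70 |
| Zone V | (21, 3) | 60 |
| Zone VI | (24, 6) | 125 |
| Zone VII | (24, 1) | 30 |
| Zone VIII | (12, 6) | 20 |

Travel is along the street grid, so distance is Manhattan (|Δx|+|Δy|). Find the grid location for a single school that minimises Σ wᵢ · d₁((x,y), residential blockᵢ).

Manhattan distance separates: Σwᵢ(|x−xᵢ|+|y−yᵢ|) = Σwᵢ|x−xᵢ| + Σwᵢ|y−yᵢ|, so x and y are optimised independently as 1-D weighted medians.
Total weight W = 455; half = 227.5.
x-coordinate, sorted with cumulative weight:
  x=0 (Zone III, w=30) cum 30
  x=9 (Zone II, w=70) cum 100
  x=10 (Zone IV, w=70) cum 170
  x=12 (Zone VIII, w=20) cum 190
  x=15 (Zone I, w=50) cum 240  ← median
  x=21 (Zone V, w=60) cum 300
  x=24 (Zone VI, w=125) cum 425
  x=24 (Zone VII, w=30) cum 455
⇒ x* = 15
y-coordinate, sorted with cumulative weight:
  y=1 (Zone VII, w=30) cum 30
  y=3 (Zone V, w=60) cum 90
  y=4 (Zone III, w=30) cum 120
  y=6 (Zone VI, w=125) cum 245  ← median
  y=6 (Zone VIII, w=20) cum 265
  y=9 (Zone IV, w=70) cum 335
  y=23 (Zone I, w=50) cum 385
  y=25 (Zone II, w=70) cum 455
⇒ y* = 6

(15, 6)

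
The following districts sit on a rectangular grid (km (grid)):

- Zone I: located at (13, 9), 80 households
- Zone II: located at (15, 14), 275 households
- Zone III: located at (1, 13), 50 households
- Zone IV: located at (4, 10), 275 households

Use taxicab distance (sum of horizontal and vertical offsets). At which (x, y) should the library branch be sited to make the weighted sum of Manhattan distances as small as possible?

Manhattan distance separates: Σwᵢ(|x−xᵢ|+|y−yᵢ|) = Σwᵢ|x−xᵢ| + Σwᵢ|y−yᵢ|, so x and y are optimised independently as 1-D weighted medians.
Total weight W = 680; half = 340.
x-coordinate, sorted with cumulative weight:
  x=1 (Zone III, w=50) cum 50
  x=4 (Zone IV, w=275) cum 325
  x=13 (Zone I, w=80) cum 405  ← median
  x=15 (Zone II, w=275) cum 680
⇒ x* = 13
y-coordinate, sorted with cumulative weight:
  y=9 (Zone I, w=80) cum 80
  y=10 (Zone IV, w=275) cum 355  ← median
  y=13 (Zone III, w=50) cum 405
  y=14 (Zone II, w=275) cum 680
⇒ y* = 10

(13, 10)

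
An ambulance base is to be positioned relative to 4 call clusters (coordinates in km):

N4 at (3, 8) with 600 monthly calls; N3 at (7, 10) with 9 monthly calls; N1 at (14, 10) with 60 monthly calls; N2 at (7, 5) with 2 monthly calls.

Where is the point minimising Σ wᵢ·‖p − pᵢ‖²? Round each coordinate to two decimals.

(4.05, 8.20)

The minimiser of Σwᵢ‖p−pᵢ‖² is the weighted centroid p* = (Σwᵢpᵢ)/(Σwᵢ).
Σwᵢ = 671.
Σwᵢxᵢ = 600·3 + 9·7 + 60·14 + 2·7 = 2717.
Σwᵢyᵢ = 600·8 + 9·10 + 60·10 + 2·5 = 5500.
x* = 2717/671 = 4.05, y* = 5500/671 = 8.20.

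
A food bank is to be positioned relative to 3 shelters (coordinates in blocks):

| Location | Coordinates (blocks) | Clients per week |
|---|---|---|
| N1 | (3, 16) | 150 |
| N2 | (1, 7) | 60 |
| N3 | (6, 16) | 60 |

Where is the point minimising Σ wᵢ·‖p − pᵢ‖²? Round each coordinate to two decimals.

(3.22, 14.00)

The minimiser of Σwᵢ‖p−pᵢ‖² is the weighted centroid p* = (Σwᵢpᵢ)/(Σwᵢ).
Σwᵢ = 270.
Σwᵢxᵢ = 150·3 + 60·1 + 60·6 = 870.
Σwᵢyᵢ = 150·16 + 60·7 + 60·16 = 3780.
x* = 870/270 = 3.22, y* = 3780/270 = 14.00.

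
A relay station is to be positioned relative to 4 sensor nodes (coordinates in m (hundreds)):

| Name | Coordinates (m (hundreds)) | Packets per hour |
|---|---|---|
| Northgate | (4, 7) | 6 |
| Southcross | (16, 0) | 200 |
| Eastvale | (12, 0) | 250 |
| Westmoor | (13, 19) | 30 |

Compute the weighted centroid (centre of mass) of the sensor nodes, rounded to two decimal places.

The minimiser of Σwᵢ‖p−pᵢ‖² is the weighted centroid p* = (Σwᵢpᵢ)/(Σwᵢ).
Σwᵢ = 486.
Σwᵢxᵢ = 6·4 + 200·16 + 250·12 + 30·13 = 6614.
Σwᵢyᵢ = 6·7 + 200·0 + 250·0 + 30·19 = 612.
x* = 6614/486 = 13.61, y* = 612/486 = 1.26.

(13.61, 1.26)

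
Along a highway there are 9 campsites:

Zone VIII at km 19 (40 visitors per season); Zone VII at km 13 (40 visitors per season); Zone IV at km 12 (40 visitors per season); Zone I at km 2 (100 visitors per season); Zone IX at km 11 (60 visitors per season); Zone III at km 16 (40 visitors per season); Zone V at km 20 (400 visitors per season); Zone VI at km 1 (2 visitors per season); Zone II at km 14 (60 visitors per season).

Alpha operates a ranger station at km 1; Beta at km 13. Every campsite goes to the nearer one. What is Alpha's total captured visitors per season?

The indifferent point is the midpoint (1+13)/2 = 7; campsites left of it (closer to Alpha at 1) go to Alpha, those right go to Beta.
  Zone VI at 1 (w=2) → Alpha
  Zone I at 2 (w=100) → Alpha
  Zone IX at 11 (w=60) → Beta
  Zone IV at 12 (w=40) → Beta
  Zone VII at 13 (w=40) → Beta
  Zone II at 14 (w=60) → Beta
  Zone III at 16 (w=40) → Beta
  Zone VIII at 19 (w=40) → Beta
  Zone V at 20 (w=400) → Beta
Alpha captures 102; Beta captures 680.

102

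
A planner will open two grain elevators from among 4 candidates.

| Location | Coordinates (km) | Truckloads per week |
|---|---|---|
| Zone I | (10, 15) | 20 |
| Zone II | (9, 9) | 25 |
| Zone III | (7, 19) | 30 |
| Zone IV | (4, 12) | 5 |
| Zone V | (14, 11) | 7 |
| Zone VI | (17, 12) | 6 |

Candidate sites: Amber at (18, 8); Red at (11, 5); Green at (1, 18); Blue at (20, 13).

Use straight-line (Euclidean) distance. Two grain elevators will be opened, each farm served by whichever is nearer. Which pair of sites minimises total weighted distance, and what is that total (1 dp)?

Evaluate every pair (each demand assigned to the nearer of the two):
  {Red, Green}: total = 619.8
  {Amber, Green}: total = 691.9
  {Green, Blue}: total = 761.6
  {Red, Blue}: total = 855.1
  {Amber, Red}: total = 858.8
  {Amber, Blue}: total = 986.7
Best pair: {Red, Green} with total 619.8.

{Red, Green}, total 619.8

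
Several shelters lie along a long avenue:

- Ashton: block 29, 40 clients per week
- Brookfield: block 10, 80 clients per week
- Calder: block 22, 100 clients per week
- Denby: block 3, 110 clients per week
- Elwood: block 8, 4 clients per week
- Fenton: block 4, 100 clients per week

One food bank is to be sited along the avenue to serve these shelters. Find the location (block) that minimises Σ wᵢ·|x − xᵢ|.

For a sum of weighted absolute distances on a line, the optimum is the weighted median (not the mean). Total weight W = 434; half-weight = 217.
Sort by position and accumulate weight:
  block 3 (Denby, w=110) → cum 110
  block 4 (Fenton, w=100) → cum 210
  block 8 (Elwood, w=4) → cum 214
  block 10 (Brookfield, w=80) → cum 294  ≥ 217 → median here
  block 22 (Calder, w=100) → cum 394
  block 29 (Ashton, w=40) → cum 434
Optimal location: block 10.

x = 10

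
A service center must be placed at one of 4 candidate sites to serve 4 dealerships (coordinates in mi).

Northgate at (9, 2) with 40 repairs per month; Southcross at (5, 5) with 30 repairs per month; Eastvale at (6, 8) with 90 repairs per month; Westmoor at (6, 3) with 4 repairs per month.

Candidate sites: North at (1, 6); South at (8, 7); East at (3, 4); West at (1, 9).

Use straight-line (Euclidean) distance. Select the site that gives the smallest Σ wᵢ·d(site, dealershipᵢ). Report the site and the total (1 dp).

Total weighted distance at each candidate:
  North (1, 6): total = 989.5
  South (8, 7): total = 531.3
  East (3, 4): total = 782.7
  West (1, 9): total = 1085.1
Minimum is at South with total 531.3 mi.

South, total 531.3 mi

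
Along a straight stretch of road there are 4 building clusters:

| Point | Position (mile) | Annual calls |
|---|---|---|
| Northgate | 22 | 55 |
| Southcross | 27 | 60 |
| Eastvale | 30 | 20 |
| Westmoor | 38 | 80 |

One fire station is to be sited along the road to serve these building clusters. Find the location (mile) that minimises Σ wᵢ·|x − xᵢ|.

x = 27

For a sum of weighted absolute distances on a line, the optimum is the weighted median (not the mean). Total weight W = 215; half-weight = 107.5.
Sort by position and accumulate weight:
  mile 22 (Northgate, w=55) → cum 55
  mile 27 (Southcross, w=60) → cum 115  ≥ 107.5 → median here
  mile 30 (Eastvale, w=20) → cum 135
  mile 38 (Westmoor, w=80) → cum 215
Optimal location: mile 27.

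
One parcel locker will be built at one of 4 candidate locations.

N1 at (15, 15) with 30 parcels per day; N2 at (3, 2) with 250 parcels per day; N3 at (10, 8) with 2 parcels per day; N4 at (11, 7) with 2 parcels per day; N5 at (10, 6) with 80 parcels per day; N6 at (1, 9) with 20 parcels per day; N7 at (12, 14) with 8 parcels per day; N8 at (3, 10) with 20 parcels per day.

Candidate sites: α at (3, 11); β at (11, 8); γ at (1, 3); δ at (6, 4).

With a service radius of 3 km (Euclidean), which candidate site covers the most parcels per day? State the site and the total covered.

Coverage radius r = 3 km; a point is covered iff (Δx)²+(Δy)² ≤ 3² = 9.
  α (3, 11): covers {N6, N8} → 40
  β (11, 8): covers {N3, N4, N5} → 84
  γ (1, 3): covers {N2} → 250
  δ (6, 4): covers {none} → 0
Maximum coverage at γ: 250 parcels per day.

γ, covering 250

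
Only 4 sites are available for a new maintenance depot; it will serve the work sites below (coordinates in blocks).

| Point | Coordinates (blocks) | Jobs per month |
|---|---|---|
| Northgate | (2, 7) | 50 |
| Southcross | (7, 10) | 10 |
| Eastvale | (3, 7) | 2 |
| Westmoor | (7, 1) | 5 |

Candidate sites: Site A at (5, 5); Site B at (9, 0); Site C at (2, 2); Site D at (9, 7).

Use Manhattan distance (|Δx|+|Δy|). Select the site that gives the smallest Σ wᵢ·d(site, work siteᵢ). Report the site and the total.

Site A, total 358 blocks

Total weighted distance at each candidate:
  Site A (5, 5): total = 358
  Site B (9, 0): total = 861
  Site C (2, 2): total = 422
  Site D (9, 7): total = 452
Minimum is at Site A with total 358 blocks.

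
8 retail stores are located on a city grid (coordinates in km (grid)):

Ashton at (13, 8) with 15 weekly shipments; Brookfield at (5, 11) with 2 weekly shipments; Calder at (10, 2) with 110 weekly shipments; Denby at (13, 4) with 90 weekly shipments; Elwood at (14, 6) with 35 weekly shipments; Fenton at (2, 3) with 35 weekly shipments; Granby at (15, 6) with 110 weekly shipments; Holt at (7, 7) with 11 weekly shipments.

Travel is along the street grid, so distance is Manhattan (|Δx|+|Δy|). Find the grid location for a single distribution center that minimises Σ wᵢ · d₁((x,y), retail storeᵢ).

(13, 4)

Manhattan distance separates: Σwᵢ(|x−xᵢ|+|y−yᵢ|) = Σwᵢ|x−xᵢ| + Σwᵢ|y−yᵢ|, so x and y are optimised independently as 1-D weighted medians.
Total weight W = 408; half = 204.
x-coordinate, sorted with cumulative weight:
  x=2 (Fenton, w=35) cum 35
  x=5 (Brookfield, w=2) cum 37
  x=7 (Holt, w=11) cum 48
  x=10 (Calder, w=110) cum 158
  x=13 (Ashton, w=15) cum 173
  x=13 (Denby, w=90) cum 263  ← median
  x=14 (Elwood, w=35) cum 298
  x=15 (Granby, w=110) cum 408
⇒ x* = 13
y-coordinate, sorted with cumulative weight:
  y=2 (Calder, w=110) cum 110
  y=3 (Fenton, w=35) cum 145
  y=4 (Denby, w=90) cum 235  ← median
  y=6 (Elwood, w=35) cum 270
  y=6 (Granby, w=110) cum 380
  y=7 (Holt, w=11) cum 391
  y=8 (Ashton, w=15) cum 406
  y=11 (Brookfield, w=2) cum 408
⇒ y* = 4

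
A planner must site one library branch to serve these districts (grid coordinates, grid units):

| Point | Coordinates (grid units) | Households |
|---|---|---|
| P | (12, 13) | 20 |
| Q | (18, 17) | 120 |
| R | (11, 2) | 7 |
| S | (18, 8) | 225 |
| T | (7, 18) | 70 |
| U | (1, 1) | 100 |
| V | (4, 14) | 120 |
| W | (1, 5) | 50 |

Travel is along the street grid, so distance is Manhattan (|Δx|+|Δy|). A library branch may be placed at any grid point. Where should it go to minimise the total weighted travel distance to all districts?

(12, 8)

Manhattan distance separates: Σwᵢ(|x−xᵢ|+|y−yᵢ|) = Σwᵢ|x−xᵢ| + Σwᵢ|y−yᵢ|, so x and y are optimised independently as 1-D weighted medians.
Total weight W = 712; half = 356.
x-coordinate, sorted with cumulative weight:
  x=1 (U, w=100) cum 100
  x=1 (W, w=50) cum 150
  x=4 (V, w=120) cum 270
  x=7 (T, w=70) cum 340
  x=11 (R, w=7) cum 347
  x=12 (P, w=20) cum 367  ← median
  x=18 (Q, w=120) cum 487
  x=18 (S, w=225) cum 712
⇒ x* = 12
y-coordinate, sorted with cumulative weight:
  y=1 (U, w=100) cum 100
  y=2 (R, w=7) cum 107
  y=5 (W, w=50) cum 157
  y=8 (S, w=225) cum 382  ← median
  y=13 (P, w=20) cum 402
  y=14 (V, w=120) cum 522
  y=17 (Q, w=120) cum 642
  y=18 (T, w=70) cum 712
⇒ y* = 8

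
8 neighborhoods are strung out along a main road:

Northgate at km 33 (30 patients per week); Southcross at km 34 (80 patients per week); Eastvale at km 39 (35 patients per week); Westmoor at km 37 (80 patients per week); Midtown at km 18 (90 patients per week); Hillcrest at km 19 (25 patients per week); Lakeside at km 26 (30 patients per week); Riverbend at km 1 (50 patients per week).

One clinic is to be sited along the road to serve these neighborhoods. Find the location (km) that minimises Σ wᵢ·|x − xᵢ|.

For a sum of weighted absolute distances on a line, the optimum is the weighted median (not the mean). Total weight W = 420; half-weight = 210.
Sort by position and accumulate weight:
  km 1 (Riverbend, w=50) → cum 50
  km 18 (Midtown, w=90) → cum 140
  km 19 (Hillcrest, w=25) → cum 165
  km 26 (Lakeside, w=30) → cum 195
  km 33 (Northgate, w=30) → cum 225  ≥ 210 → median here
  km 34 (Southcross, w=80) → cum 305
  km 37 (Westmoor, w=80) → cum 385
  km 39 (Eastvale, w=35) → cum 420
Optimal location: km 33.

x = 33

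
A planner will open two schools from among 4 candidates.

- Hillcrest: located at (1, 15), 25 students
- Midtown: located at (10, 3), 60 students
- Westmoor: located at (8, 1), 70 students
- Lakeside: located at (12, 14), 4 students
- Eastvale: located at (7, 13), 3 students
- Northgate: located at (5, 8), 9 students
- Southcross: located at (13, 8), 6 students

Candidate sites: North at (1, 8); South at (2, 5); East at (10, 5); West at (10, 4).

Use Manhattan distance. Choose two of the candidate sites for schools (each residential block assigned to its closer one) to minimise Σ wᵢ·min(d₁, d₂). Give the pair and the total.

Evaluate every pair (each demand assigned to the nearer of the two):
  {North, West}: total = 744
  {North, East}: total = 864
  {South, West}: total = 865
  {South, East}: total = 982
  {East, West}: total = 1070
  {North, South}: total = 1684
Best pair: {North, West} with total 744.

{North, West}, total 744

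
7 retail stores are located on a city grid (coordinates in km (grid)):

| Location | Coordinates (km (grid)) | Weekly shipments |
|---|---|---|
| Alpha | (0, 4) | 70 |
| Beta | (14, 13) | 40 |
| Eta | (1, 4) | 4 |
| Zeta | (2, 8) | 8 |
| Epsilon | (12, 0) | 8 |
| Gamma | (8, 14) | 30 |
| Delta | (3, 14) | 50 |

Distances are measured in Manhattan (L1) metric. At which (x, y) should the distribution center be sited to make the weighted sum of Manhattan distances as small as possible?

(3, 13)

Manhattan distance separates: Σwᵢ(|x−xᵢ|+|y−yᵢ|) = Σwᵢ|x−xᵢ| + Σwᵢ|y−yᵢ|, so x and y are optimised independently as 1-D weighted medians.
Total weight W = 210; half = 105.
x-coordinate, sorted with cumulative weight:
  x=0 (Alpha, w=70) cum 70
  x=1 (Eta, w=4) cum 74
  x=2 (Zeta, w=8) cum 82
  x=3 (Delta, w=50) cum 132  ← median
  x=8 (Gamma, w=30) cum 162
  x=12 (Epsilon, w=8) cum 170
  x=14 (Beta, w=40) cum 210
⇒ x* = 3
y-coordinate, sorted with cumulative weight:
  y=0 (Epsilon, w=8) cum 8
  y=4 (Alpha, w=70) cum 78
  y=4 (Eta, w=4) cum 82
  y=8 (Zeta, w=8) cum 90
  y=13 (Beta, w=40) cum 130  ← median
  y=14 (Gamma, w=30) cum 160
  y=14 (Delta, w=50) cum 210
⇒ y* = 13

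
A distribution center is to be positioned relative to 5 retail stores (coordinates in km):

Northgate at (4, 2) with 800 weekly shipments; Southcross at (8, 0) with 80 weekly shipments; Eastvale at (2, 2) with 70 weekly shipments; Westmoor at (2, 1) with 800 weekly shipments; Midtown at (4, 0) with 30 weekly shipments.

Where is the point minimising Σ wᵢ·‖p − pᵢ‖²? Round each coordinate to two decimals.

The minimiser of Σwᵢ‖p−pᵢ‖² is the weighted centroid p* = (Σwᵢpᵢ)/(Σwᵢ).
Σwᵢ = 1780.
Σwᵢxᵢ = 800·4 + 80·8 + 70·2 + 800·2 + 30·4 = 5700.
Σwᵢyᵢ = 800·2 + 80·0 + 70·2 + 800·1 + 30·0 = 2540.
x* = 5700/1780 = 3.20, y* = 2540/1780 = 1.43.

(3.20, 1.43)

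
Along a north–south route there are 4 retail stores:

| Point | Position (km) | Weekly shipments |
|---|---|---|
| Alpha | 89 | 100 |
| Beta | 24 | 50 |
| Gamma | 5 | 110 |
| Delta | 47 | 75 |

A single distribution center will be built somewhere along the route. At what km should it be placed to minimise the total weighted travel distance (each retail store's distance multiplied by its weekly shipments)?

For a sum of weighted absolute distances on a line, the optimum is the weighted median (not the mean). Total weight W = 335; half-weight = 167.5.
Sort by position and accumulate weight:
  km 5 (Gamma, w=110) → cum 110
  km 24 (Beta, w=50) → cum 160
  km 47 (Delta, w=75) → cum 235  ≥ 167.5 → median here
  km 89 (Alpha, w=100) → cum 335
Optimal location: km 47.

x = 47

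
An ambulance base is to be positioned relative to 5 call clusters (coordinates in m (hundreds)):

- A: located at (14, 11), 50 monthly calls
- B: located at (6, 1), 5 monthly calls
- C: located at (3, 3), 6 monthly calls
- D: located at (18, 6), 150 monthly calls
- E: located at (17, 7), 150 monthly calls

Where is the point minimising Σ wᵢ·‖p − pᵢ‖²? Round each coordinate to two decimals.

The minimiser of Σwᵢ‖p−pᵢ‖² is the weighted centroid p* = (Σwᵢpᵢ)/(Σwᵢ).
Σwᵢ = 361.
Σwᵢxᵢ = 50·14 + 5·6 + 6·3 + 150·18 + 150·17 = 5998.
Σwᵢyᵢ = 50·11 + 5·1 + 6·3 + 150·6 + 150·7 = 2523.
x* = 5998/361 = 16.61, y* = 2523/361 = 6.99.

(16.61, 6.99)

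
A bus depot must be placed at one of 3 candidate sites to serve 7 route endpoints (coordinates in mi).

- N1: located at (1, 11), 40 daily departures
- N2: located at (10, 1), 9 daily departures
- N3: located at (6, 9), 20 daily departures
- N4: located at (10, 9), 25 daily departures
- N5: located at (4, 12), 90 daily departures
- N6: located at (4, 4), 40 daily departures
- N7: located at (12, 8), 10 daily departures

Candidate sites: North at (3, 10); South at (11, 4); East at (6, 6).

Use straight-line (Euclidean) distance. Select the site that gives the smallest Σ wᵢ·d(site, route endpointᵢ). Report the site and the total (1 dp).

Total weighted distance at each candidate:
  North (3, 10): total = 968.8
  South (11, 4): total = 2063.6
  East (6, 6): total = 1271.1
Minimum is at North with total 968.8 mi.

North, total 968.8 mi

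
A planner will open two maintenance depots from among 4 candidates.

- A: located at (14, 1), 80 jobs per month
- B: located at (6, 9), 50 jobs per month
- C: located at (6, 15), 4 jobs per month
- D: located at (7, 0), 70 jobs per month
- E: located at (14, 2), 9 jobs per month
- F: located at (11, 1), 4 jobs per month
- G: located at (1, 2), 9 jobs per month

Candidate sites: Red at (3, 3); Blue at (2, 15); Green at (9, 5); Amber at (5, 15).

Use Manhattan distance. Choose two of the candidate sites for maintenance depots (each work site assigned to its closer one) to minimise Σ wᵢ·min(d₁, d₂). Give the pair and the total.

Evaluate every pair (each demand assigned to the nearer of the two):
  {Red, Green}: total = 1735
  {Green, Amber}: total = 1759
  {Blue, Green}: total = 1771
  {Red, Amber}: total = 2059
  {Red, Blue}: total = 2171
  {Blue, Amber}: total = 3788
Best pair: {Red, Green} with total 1735.

{Red, Green}, total 1735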